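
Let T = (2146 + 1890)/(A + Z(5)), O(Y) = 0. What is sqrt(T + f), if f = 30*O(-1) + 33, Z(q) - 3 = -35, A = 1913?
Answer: sqrt(13816781)/627 ≈ 5.9284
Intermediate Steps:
Z(q) = -32 (Z(q) = 3 - 35 = -32)
f = 33 (f = 30*0 + 33 = 0 + 33 = 33)
T = 4036/1881 (T = (2146 + 1890)/(1913 - 32) = 4036/1881 ≈ 2.1457)
sqrt(T + f) = sqrt(4036/1881 + 33) = sqrt(66109/1881) = sqrt(13816781)/627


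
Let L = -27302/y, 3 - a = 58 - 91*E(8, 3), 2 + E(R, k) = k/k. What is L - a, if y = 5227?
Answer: 735840/5227 ≈ 140.78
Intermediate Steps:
E(R, k) = -1 (E(R, k) = -2 + k/k = -2 + 1 = -1)
a = -146 (a = 3 - (58 - 91*(-1)) = 3 - (58 + 91) = 3 - 1*149 = 3 - 149 = -146)
L = -27302/5227 ≈ -5.2233
L - a = -27302/5227 - 1*(-146) = -27302/5227 + 146 = 735840/5227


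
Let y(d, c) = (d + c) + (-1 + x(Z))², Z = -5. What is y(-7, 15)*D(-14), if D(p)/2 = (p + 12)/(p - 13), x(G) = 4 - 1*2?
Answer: 4/3 ≈ 1.3333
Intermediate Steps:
x(G) = 2 (x(G) = 4 - 2 = 2)
y(d, c) = 1 + c + d (y(d, c) = (d + c) + (-1 + 2)² = (c + d) + 1² = (c + d) + 1 = 1 + c + d)
D(p) = 2*(12 + p)/(-13 + p) (D(p) = 2*((p + 12)/(p - 13)) = 2*((12 + p)/(-13 + p)) = 2*(12 + p)/(-13 + p))
y(-7, 15)*D(-14) = (1 + 15 - 7)*(2*(12 - 14)/(-13 - 14)) = 9*(2*(-2)/(-27)) = 9*(2*(-1/27)*(-2)) = 9*(4/27) = 4/3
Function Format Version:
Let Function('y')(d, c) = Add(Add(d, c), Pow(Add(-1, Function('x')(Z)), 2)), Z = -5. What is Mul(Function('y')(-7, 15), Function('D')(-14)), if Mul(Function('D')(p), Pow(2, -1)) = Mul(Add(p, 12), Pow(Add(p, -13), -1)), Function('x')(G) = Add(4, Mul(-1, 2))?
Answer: Rational(4, 3) ≈ 1.3333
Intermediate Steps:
Function('x')(G) = 2 (Function('x')(G) = Add(4, -2) = 2)
Function('y')(d, c) = Add(1, c, d) (Function('y')(d, c) = Add(Add(d, c), Pow(Add(-1, 2), 2)) = Add(Add(c, d), Pow(1, 2)) = Add(Add(c, d), 1) = Add(1, c, d))
Function('D')(p) = Mul(2, Pow(Add(-13, p), -1), Add(12, p)) (Function('D')(p) = Mul(2, Mul(Add(p, 12), Pow(Add(p, -13), -1))) = Mul(2, Mul(Add(12, p), Pow(Add(-13, p), -1))) = Mul(2, Mul(Pow(Add(-13, p), -1), Add(12, p))) = Mul(2, Pow(Add(-13, p), -1), Add(12, p)))
Mul(Function('y')(-7, 15), Function('D')(-14)) = Mul(Add(1, 15, -7), Mul(2, Pow(Add(-13, -14), -1), Add(12, -14))) = Mul(9, Mul(2, Pow(-27, -1), -2)) = Mul(9, Mul(2, Rational(-1, 27), -2)) = Mul(9, Rational(4, 27)) = Rational(4, 3)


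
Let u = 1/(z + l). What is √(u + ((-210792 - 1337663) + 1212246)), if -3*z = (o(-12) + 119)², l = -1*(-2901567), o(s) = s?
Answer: I*√6352049618110846145/4346626 ≈ 579.83*I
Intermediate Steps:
l = 2901567
z = -11449/3 (z = -(-12 + 119)²/3 = -⅓*107² = -⅓*11449 = -11449/3 ≈ -3816.3)
u = 3/8693252 (u = 1/(-11449/3 + 2901567) = 1/(8693252/3) = 3/8693252 ≈ 3.4510e-7)
√(u + ((-210792 - 1337663) + 1212246)) = √(3/8693252 + ((-210792 - 1337663) + 1212246)) = √(3/8693252 + (-1548455 + 1212246)) = √(3/8693252 - 336209) = √(-2922749561665/8693252) = I*√6352049618110846145/4346626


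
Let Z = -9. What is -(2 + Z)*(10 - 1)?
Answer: 63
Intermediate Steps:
-(2 + Z)*(10 - 1) = -(2 - 9)*(10 - 1) = -(-7)*9 = -1*(-63) = 63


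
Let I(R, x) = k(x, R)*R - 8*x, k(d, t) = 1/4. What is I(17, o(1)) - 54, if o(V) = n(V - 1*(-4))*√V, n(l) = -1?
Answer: -167/4 ≈ -41.750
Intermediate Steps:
k(d, t) = ¼
o(V) = -√V
I(R, x) = -8*x + R/4 (I(R, x) = R/4 - 8*x = -8*x + R/4)
I(17, o(1)) - 54 = (-(-8)*√1 + (¼)*17) - 54 = (-(-8) + 17/4) - 54 = (-8*(-1) + 17/4) - 54 = (8 + 17/4) - 54 = 49/4 - 54 = -167/4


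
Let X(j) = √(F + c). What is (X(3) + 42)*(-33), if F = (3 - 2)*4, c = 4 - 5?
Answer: -1386 - 33*√3 ≈ -1443.2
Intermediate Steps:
c = -1
F = 4 (F = 1*4 = 4)
X(j) = √3 (X(j) = √(4 - 1) = √3)
(X(3) + 42)*(-33) = (√3 + 42)*(-33) = (42 + √3)*(-33) = -1386 - 33*√3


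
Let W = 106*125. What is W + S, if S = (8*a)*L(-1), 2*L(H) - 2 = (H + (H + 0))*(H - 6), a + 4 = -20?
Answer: 11714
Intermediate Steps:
a = -24 (a = -4 - 20 = -24)
L(H) = 1 + H*(-6 + H) (L(H) = 1 + ((H + (H + 0))*(H - 6))/2 = 1 + ((H + H)*(-6 + H))/2 = 1 + ((2*H)*(-6 + H))/2 = 1 + (2*H*(-6 + H))/2 = 1 + H*(-6 + H))
W = 13250
S = -1536 (S = (8*(-24))*(1 + (-1)² - 6*(-1)) = -192*(1 + 1 + 6) = -192*8 = -1536)
W + S = 13250 - 1536 = 11714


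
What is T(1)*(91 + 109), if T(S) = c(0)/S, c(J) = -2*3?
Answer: -1200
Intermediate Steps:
c(J) = -6
T(S) = -6/S
T(1)*(91 + 109) = (-6/1)*(91 + 109) = -6*1*200 = -6*200 = -1200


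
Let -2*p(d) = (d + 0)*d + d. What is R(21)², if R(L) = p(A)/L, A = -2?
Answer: 1/441 ≈ 0.0022676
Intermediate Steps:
p(d) = -d/2 - d²/2 (p(d) = -((d + 0)*d + d)/2 = -(d*d + d)/2 = -(d² + d)/2 = -(d + d²)/2 = -d/2 - d²/2)
R(L) = -1/L (R(L) = (-½*(-2)*(1 - 2))/L = (-½*(-2)*(-1))/L = -1/L)
R(21)² = (-1/21)² = 1/441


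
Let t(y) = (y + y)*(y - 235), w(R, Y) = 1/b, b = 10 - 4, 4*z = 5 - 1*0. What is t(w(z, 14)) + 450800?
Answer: 8112991/18 ≈ 4.5072e+5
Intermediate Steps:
z = 5/4 (z = (5 - 1*0)/4 = (5 + 0)/4 = (¼)*5 = 5/4 ≈ 1.2500)
b = 6
w(R, Y) = ⅙ (w(R, Y) = 1/6 = ⅙)
t(y) = 2*y*(-235 + y) (t(y) = (2*y)*(-235 + y) = 2*y*(-235 + y))
t(w(z, 14)) + 450800 = 2*(⅙)*(-235 + ⅙) + 450800 = 2*(⅙)*(-1409/6) + 450800 = -1409/18 + 450800 = 8112991/18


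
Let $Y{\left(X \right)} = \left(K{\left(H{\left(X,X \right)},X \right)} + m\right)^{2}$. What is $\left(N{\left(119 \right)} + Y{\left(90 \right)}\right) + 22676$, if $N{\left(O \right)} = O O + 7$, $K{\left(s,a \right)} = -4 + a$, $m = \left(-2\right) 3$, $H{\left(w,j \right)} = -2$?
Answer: $43244$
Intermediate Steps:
$m = -6$
$Y{\left(X \right)} = \left(-10 + X\right)^{2}$ ($Y{\left(X \right)} = \left(\left(-4 + X\right) - 6\right)^{2} = \left(-10 + X\right)^{2}$)
$N{\left(O \right)} = 7 + O^{2}$ ($N{\left(O \right)} = O^{2} + 7 = 7 + O^{2}$)
$\left(N{\left(119 \right)} + Y{\left(90 \right)}\right) + 22676 = \left(\left(7 + 119^{2}\right) + \left(-10 + 90\right)^{2}\right) + 22676 = \left(\left(7 + 14161\right) + 80^{2}\right) + 22676 = \left(14168 + 6400\right) + 22676 = 20568 + 22676 = 43244$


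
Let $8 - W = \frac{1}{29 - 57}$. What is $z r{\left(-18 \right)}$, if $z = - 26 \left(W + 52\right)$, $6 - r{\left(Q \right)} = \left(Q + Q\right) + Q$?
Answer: $- \frac{655590}{7} \approx -93656.0$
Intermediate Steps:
$W = \frac{225}{28}$ ($W = 8 - \frac{1}{29 - 57} = 8 - \frac{1}{-28} = 8 - - \frac{1}{28} = 8 + \frac{1}{28} = \frac{225}{28} \approx 8.0357$)
$r{\left(Q \right)} = 6 - 3 Q$ ($r{\left(Q \right)} = 6 - \left(\left(Q + Q\right) + Q\right) = 6 - \left(2 Q + Q\right) = 6 - 3 Q$)
$z = - \frac{21853}{14}$ ($z = - 26 \left(\frac{225}{28} + 52\right) = \left(-26\right) \frac{1681}{28} = - \frac{21853}{14} \approx -1560.9$)
$z r{\left(-18 \right)} = - \frac{21853 \left(6 - -54\right)}{14} = - \frac{21853 \left(6 + 54\right)}{14} = \left(- \frac{21853}{14}\right) 60 = - \frac{655590}{7}$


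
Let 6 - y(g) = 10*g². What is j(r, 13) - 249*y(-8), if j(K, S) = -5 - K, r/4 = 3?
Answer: 157849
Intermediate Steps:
r = 12 (r = 4*3 = 12)
y(g) = 6 - 10*g²
j(r, 13) - 249*y(-8) = (-5 - 1*12) - 249*(6 - 10*(-8)²) = (-5 - 12) - 249*(6 - 10*64) = -17 - 249*(6 - 640) = -17 - 249*(-634) = -17 + 157866 = 157849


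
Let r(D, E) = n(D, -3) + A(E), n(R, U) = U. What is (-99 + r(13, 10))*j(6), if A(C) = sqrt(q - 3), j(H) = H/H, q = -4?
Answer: -102 + I*sqrt(7) ≈ -102.0 + 2.6458*I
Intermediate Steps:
j(H) = 1
A(C) = I*sqrt(7) (A(C) = sqrt(-4 - 3) = sqrt(-7) = I*sqrt(7))
r(D, E) = -3 + I*sqrt(7)
(-99 + r(13, 10))*j(6) = (-99 + (-3 + I*sqrt(7)))*1 = (-102 + I*sqrt(7))*1 = -102 + I*sqrt(7)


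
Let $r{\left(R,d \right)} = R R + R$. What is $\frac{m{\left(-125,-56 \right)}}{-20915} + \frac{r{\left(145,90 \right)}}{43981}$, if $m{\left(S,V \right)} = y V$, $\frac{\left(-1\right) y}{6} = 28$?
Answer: $\frac{28997302}{919862615} \approx 0.031524$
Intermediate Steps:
$y = -168$ ($y = \left(-6\right) 28 = -168$)
$r{\left(R,d \right)} = R + R^{2}$ ($r{\left(R,d \right)} = R^{2} + R = R + R^{2}$)
$m{\left(S,V \right)} = - 168 V$
$\frac{m{\left(-125,-56 \right)}}{-20915} + \frac{r{\left(145,90 \right)}}{43981} = \frac{\left(-168\right) \left(-56\right)}{-20915} + \frac{145 \left(1 + 145\right)}{43981} = 9408 \left(- \frac{1}{20915}\right) + 145 \cdot 146 \cdot \frac{1}{43981} = - \frac{9408}{20915} + 21170 \cdot \frac{1}{43981} = - \frac{9408}{20915} + \frac{21170}{43981} = \frac{28997302}{919862615}$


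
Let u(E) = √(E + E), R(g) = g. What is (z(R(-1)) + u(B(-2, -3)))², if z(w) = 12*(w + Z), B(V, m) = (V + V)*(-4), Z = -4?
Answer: 3632 - 480*√2 ≈ 2953.2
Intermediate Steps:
B(V, m) = -8*V (B(V, m) = (2*V)*(-4) = -8*V)
u(E) = √2*√E (u(E) = √(2*E) = √2*√E)
z(w) = -48 + 12*w (z(w) = 12*(w - 4) = 12*(-4 + w) = -48 + 12*w)
(z(R(-1)) + u(B(-2, -3)))² = ((-48 + 12*(-1)) + √2*√(-8*(-2)))² = ((-48 - 12) + √2*√16)² = (-60 + √2*4)² = (-60 + 4*√2)²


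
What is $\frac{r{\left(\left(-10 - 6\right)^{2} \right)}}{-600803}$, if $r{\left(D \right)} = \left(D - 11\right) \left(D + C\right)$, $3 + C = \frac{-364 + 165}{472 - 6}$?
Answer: $- \frac{4119465}{39996314} \approx -0.103$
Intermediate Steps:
$C = - \frac{1597}{466}$ ($C = -3 + \frac{-364 + 165}{472 - 6} = -3 - \frac{199}{466} = - \frac{1597}{466} \approx -3.427$)
$r{\left(D \right)} = \left(-11 + D\right) \left(- \frac{1597}{466} + D\right)$ ($r{\left(D \right)} = \left(D - 11\right) \left(D - \frac{1597}{466}\right) = \left(-11 + D\right) \left(- \frac{1597}{466} + D\right)$)
$\frac{r{\left(\left(-10 - 6\right)^{2} \right)}}{-600803} = \frac{\frac{17567}{466} + \left(\left(-10 - 6\right)^{2}\right)^{2} - \frac{6723 \left(-10 - 6\right)^{2}}{466}}{-600803} = \left(\frac{17567}{466} + \left(\left(-16\right)^{2}\right)^{2} - \frac{6723 \left(-16\right)^{2}}{466}\right) \left(- \frac{1}{600803}\right) = \left(\frac{17567}{466} + 256^{2} - \frac{860544}{233}\right) \left(- \frac{1}{600803}\right) = \left(\frac{17567}{466} + 65536 - \frac{860544}{233}\right) \left(- \frac{1}{600803}\right) = \frac{28836255}{466} \left(- \frac{1}{600803}\right) = - \frac{4119465}{39996314}$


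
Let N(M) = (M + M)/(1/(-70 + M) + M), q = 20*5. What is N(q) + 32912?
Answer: 98774912/3001 ≈ 32914.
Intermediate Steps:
q = 100
N(M) = 2*M/(M + 1/(-70 + M)) (N(M) = (2*M)/(M + 1/(-70 + M)) = 2*M/(M + 1/(-70 + M)))
N(q) + 32912 = 2*100*(-70 + 100)/(1 + 100**2 - 70*100) + 32912 = 2*100*30/(1 + 10000 - 7000) + 32912 = 2*100*30/3001 + 32912 = 2*100*(1/3001)*30 + 32912 = 6000/3001 + 32912 = 98774912/3001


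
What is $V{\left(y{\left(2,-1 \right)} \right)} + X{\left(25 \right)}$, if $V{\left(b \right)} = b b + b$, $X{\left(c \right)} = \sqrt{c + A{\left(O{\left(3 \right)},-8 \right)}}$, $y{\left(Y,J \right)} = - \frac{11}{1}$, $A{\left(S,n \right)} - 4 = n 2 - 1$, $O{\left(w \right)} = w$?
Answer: $110 + 2 \sqrt{3} \approx 113.46$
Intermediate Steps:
$A{\left(S,n \right)} = 3 + 2 n$ ($A{\left(S,n \right)} = 4 + \left(n 2 - 1\right) = 4 + \left(2 n - 1\right) = 4 + \left(-1 + 2 n\right) = 3 + 2 n$)
$y{\left(Y,J \right)} = -11$ ($y{\left(Y,J \right)} = \left(-11\right) 1 = -11$)
$X{\left(c \right)} = \sqrt{-13 + c}$ ($X{\left(c \right)} = \sqrt{c + \left(3 + 2 \left(-8\right)\right)} = \sqrt{c + \left(3 - 16\right)} = \sqrt{c - 13} = \sqrt{-13 + c}$)
$V{\left(b \right)} = b + b^{2}$ ($V{\left(b \right)} = b^{2} + b = b + b^{2}$)
$V{\left(y{\left(2,-1 \right)} \right)} + X{\left(25 \right)} = - 11 \left(1 - 11\right) + \sqrt{-13 + 25} = \left(-11\right) \left(-10\right) + \sqrt{12} = 110 + 2 \sqrt{3}$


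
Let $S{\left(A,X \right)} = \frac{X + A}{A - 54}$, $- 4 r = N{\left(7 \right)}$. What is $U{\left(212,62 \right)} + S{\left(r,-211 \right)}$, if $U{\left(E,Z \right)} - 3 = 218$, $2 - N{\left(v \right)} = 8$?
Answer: $\frac{23624}{105} \approx 224.99$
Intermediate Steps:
$N{\left(v \right)} = -6$ ($N{\left(v \right)} = 2 - 8 = -6$)
$U{\left(E,Z \right)} = 221$ ($U{\left(E,Z \right)} = 3 + 218 = 221$)
$r = \frac{3}{2}$ ($r = \left(- \frac{1}{4}\right) \left(-6\right) = \frac{3}{2} \approx 1.5$)
$S{\left(A,X \right)} = \frac{A + X}{-54 + A}$
$U{\left(212,62 \right)} + S{\left(r,-211 \right)} = 221 + \frac{\frac{3}{2} - 211}{-54 + \frac{3}{2}} = 221 + \frac{1}{- \frac{105}{2}} \left(- \frac{419}{2}\right) = 221 - - \frac{419}{105} = 221 + \frac{419}{105} = \frac{23624}{105}$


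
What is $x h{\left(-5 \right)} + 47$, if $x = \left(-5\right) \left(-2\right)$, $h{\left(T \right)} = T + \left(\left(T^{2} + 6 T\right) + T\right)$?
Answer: $-103$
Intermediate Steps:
$h{\left(T \right)} = T^{2} + 8 T$ ($h{\left(T \right)} = T + \left(T^{2} + 7 T\right) = T^{2} + 8 T$)
$x = 10$
$x h{\left(-5 \right)} + 47 = 10 \left(- 5 \left(8 - 5\right)\right) + 47 = 10 \left(\left(-5\right) 3\right) + 47 = 10 \left(-15\right) + 47 = -150 + 47 = -103$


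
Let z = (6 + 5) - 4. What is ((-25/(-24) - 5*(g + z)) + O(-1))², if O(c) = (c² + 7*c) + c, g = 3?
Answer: 1803649/576 ≈ 3131.3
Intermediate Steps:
z = 7 (z = 11 - 4 = 7)
O(c) = c² + 8*c
((-25/(-24) - 5*(g + z)) + O(-1))² = ((-25/(-24) - 5*(3 + 7)) - (8 - 1))² = ((-25*(-1/24) - 5*10) - 1*7)² = ((25/24 - 50) - 7)² = (-1175/24 - 7)² = (-1343/24)² = 1803649/576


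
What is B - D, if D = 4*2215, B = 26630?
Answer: 17770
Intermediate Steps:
D = 8860
B - D = 26630 - 1*8860 = 26630 - 8860 = 17770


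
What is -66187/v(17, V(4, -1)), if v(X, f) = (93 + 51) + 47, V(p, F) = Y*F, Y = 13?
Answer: -66187/191 ≈ -346.53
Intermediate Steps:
V(p, F) = 13*F
v(X, f) = 191 (v(X, f) = 144 + 47 = 191)
-66187/v(17, V(4, -1)) = -66187/191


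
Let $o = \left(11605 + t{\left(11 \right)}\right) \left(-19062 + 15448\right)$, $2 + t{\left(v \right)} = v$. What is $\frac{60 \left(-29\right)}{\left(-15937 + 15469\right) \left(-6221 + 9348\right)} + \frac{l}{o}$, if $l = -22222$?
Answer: $\frac{338312461}{196874337738} \approx 0.0017184$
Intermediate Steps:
$t{\left(v \right)} = -2 + v$
$o = -41972996$ ($o = \left(11605 + \left(-2 + 11\right)\right) \left(-19062 + 15448\right) = \left(11605 + 9\right) \left(-3614\right) = 11614 \left(-3614\right) = -41972996$)
$\frac{60 \left(-29\right)}{\left(-15937 + 15469\right) \left(-6221 + 9348\right)} + \frac{l}{o} = \frac{60 \left(-29\right)}{\left(-15937 + 15469\right) \left(-6221 + 9348\right)} - \frac{22222}{-41972996} = - \frac{1740}{\left(-468\right) 3127} - - \frac{11111}{20986498} = - \frac{1740}{-1463436} + \frac{11111}{20986498} = \left(-1740\right) \left(- \frac{1}{1463436}\right) + \frac{11111}{20986498} = \frac{145}{121953} + \frac{11111}{20986498} = \frac{338312461}{196874337738}$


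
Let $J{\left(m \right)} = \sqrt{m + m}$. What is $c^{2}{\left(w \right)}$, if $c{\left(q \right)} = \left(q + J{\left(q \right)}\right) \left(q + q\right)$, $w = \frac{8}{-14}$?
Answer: $\frac{256 \left(2 - i \sqrt{14}\right)^{2}}{2401} \approx -1.0662 - 1.5958 i$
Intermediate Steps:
$J{\left(m \right)} = \sqrt{2} \sqrt{m}$ ($J{\left(m \right)} = \sqrt{2 m} = \sqrt{2} \sqrt{m}$)
$w = - \frac{4}{7}$ ($w = 8 \left(- \frac{1}{14}\right) = - \frac{4}{7} \approx -0.57143$)
$c{\left(q \right)} = 2 q \left(q + \sqrt{2} \sqrt{q}\right)$ ($c{\left(q \right)} = \left(q + \sqrt{2} \sqrt{q}\right) \left(q + q\right) = \left(q + \sqrt{2} \sqrt{q}\right) 2 q = 2 q \left(q + \sqrt{2} \sqrt{q}\right)$)
$c^{2}{\left(w \right)} = \left(2 \left(- \frac{4}{7}\right) \left(- \frac{4}{7} + \sqrt{2} \sqrt{- \frac{4}{7}}\right)\right)^{2} = \left(2 \left(- \frac{4}{7}\right) \left(- \frac{4}{7} + \sqrt{2} \frac{2 i \sqrt{7}}{7}\right)\right)^{2} = \left(2 \left(- \frac{4}{7}\right) \left(- \frac{4}{7} + \frac{2 i \sqrt{14}}{7}\right)\right)^{2} = \left(\frac{32}{49} - \frac{16 i \sqrt{14}}{49}\right)^{2}$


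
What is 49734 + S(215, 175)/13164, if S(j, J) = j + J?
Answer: 109116461/2194 ≈ 49734.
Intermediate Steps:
S(j, J) = J + j
49734 + S(215, 175)/13164 = 49734 + (175 + 215)/13164 = 49734 + 390*(1/13164) = 49734 + 65/2194 = 109116461/2194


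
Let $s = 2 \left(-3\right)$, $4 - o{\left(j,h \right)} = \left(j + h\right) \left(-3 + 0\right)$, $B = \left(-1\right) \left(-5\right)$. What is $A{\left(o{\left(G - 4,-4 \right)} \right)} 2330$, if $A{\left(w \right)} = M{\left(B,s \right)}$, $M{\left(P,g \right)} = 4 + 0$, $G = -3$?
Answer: $9320$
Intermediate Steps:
$B = 5$
$o{\left(j,h \right)} = 4 + 3 h + 3 j$ ($o{\left(j,h \right)} = 4 - \left(j + h\right) \left(-3 + 0\right) = 4 - \left(h + j\right) \left(-3\right) = 4 - \left(- 3 h - 3 j\right) = 4 + \left(3 h + 3 j\right) = 4 + 3 h + 3 j$)
$s = -6$
$M{\left(P,g \right)} = 4$
$A{\left(w \right)} = 4$
$A{\left(o{\left(G - 4,-4 \right)} \right)} 2330 = 4 \cdot 2330 = 9320$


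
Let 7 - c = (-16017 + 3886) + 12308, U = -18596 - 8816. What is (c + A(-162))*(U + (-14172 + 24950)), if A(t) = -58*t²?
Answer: 25322304148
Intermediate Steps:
U = -27412
c = -170 (c = 7 - ((-16017 + 3886) + 12308) = 7 - (-12131 + 12308) = 7 - 1*177 = 7 - 177 = -170)
(c + A(-162))*(U + (-14172 + 24950)) = (-170 - 58*(-162)²)*(-27412 + (-14172 + 24950)) = (-170 - 58*26244)*(-27412 + 10778) = (-170 - 1522152)*(-16634) = -1522322*(-16634) = 25322304148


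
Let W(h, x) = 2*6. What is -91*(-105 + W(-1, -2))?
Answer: 8463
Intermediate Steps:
W(h, x) = 12
-91*(-105 + W(-1, -2)) = -91*(-105 + 12) = -91*(-93) = 8463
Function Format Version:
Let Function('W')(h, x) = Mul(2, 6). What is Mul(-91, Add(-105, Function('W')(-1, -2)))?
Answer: 8463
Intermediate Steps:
Function('W')(h, x) = 12
Mul(-91, Add(-105, Function('W')(-1, -2))) = Mul(-91, Add(-105, 12)) = Mul(-91, -93) = 8463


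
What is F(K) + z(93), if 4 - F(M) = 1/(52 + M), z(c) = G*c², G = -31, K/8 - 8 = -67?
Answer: -112608299/420 ≈ -2.6812e+5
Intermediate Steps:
K = -472 (K = 64 + 8*(-67) = 64 - 536 = -472)
z(c) = -31*c²
F(M) = 4 - 1/(52 + M)
F(K) + z(93) = (207 + 4*(-472))/(52 - 472) - 31*93² = (207 - 1888)/(-420) - 31*8649 = -1/420*(-1681) - 268119 = 1681/420 - 268119 = -112608299/420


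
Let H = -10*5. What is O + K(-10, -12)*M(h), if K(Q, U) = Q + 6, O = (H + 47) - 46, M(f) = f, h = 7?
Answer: -77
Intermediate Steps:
H = -50
O = -49 (O = (-50 + 47) - 46 = -3 - 46 = -49)
K(Q, U) = 6 + Q
O + K(-10, -12)*M(h) = -49 + (6 - 10)*7 = -49 - 4*7 = -49 - 28 = -77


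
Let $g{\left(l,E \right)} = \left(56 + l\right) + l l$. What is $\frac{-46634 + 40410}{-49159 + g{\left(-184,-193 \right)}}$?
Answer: $\frac{6224}{15431} \approx 0.40334$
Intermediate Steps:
$g{\left(l,E \right)} = 56 + l + l^{2}$ ($g{\left(l,E \right)} = \left(56 + l\right) + l^{2} = 56 + l + l^{2}$)
$\frac{-46634 + 40410}{-49159 + g{\left(-184,-193 \right)}} = \frac{-46634 + 40410}{-49159 + \left(56 - 184 + \left(-184\right)^{2}\right)} = - \frac{6224}{-49159 + \left(56 - 184 + 33856\right)} = - \frac{6224}{-49159 + 33728} = - \frac{6224}{-15431} = \left(-6224\right) \left(- \frac{1}{15431}\right) = \frac{6224}{15431}$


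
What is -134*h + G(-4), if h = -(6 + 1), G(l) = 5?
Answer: 943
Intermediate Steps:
h = -7 (h = -1*7 = -7)
-134*h + G(-4) = -134*(-7) + 5 = 938 + 5 = 943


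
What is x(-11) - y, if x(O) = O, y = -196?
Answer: 185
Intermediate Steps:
x(-11) - y = -11 - 1*(-196) = -11 + 196 = 185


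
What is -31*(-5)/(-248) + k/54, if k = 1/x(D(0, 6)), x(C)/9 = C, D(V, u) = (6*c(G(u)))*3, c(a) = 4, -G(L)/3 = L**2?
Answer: -21869/34992 ≈ -0.62497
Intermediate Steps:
G(L) = -3*L**2
D(V, u) = 72 (D(V, u) = (6*4)*3 = 24*3 = 72)
x(C) = 9*C
k = 1/648 (k = 1/(9*72) = 1/648 ≈ 0.0015432)
-31*(-5)/(-248) + k/54 = -31*(-5)/(-248) + (1/648)/54 = 155*(-1/248) + (1/648)*(1/54) = -5/8 + 1/34992 = -21869/34992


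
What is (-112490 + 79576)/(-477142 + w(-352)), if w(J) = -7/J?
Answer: 11585728/167953977 ≈ 0.068982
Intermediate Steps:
(-112490 + 79576)/(-477142 + w(-352)) = (-112490 + 79576)/(-477142 - 7/(-352)) = -32914/(-477142 - 7*(-1/352)) = -32914/(-477142 + 7/352) = -32914/(-167953977/352) = -32914*(-352/167953977) = 11585728/167953977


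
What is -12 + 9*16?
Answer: 132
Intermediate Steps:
-12 + 9*16 = -12 + 144 = 132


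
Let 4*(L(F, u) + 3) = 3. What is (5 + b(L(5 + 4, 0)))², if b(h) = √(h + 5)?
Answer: (10 + √11)²/4 ≈ 44.333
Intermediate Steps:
L(F, u) = -9/4 (L(F, u) = -3 + (¼)*3 = -3 + ¾ = -9/4)
b(h) = √(5 + h)
(5 + b(L(5 + 4, 0)))² = (5 + √(5 - 9/4))² = (5 + √(11/4))² = (5 + √11/2)²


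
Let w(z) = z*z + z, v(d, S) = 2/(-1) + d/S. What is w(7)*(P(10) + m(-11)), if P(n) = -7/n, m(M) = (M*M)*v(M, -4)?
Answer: 25214/5 ≈ 5042.8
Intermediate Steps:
v(d, S) = -2 + d/S (v(d, S) = 2*(-1) + d/S = -2 + d/S)
m(M) = M²*(-2 - M/4) (m(M) = (M*M)*(-2 + M/(-4)) = M²*(-2 + M*(-¼)) = M²*(-2 - M/4))
w(z) = z + z² (w(z) = z² + z = z + z²)
w(7)*(P(10) + m(-11)) = (7*(1 + 7))*(-7/10 + (¼)*(-11)²*(-8 - 1*(-11))) = (7*8)*(-7*⅒ + (¼)*121*(-8 + 11)) = 56*(-7/10 + (¼)*121*3) = 56*(-7/10 + 363/4) = 56*(1801/20) = 25214/5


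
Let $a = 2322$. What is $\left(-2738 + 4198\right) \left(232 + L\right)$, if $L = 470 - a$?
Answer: $-2365200$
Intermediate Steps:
$L = -1852$ ($L = 470 - 2322 = -1852$)
$\left(-2738 + 4198\right) \left(232 + L\right) = \left(-2738 + 4198\right) \left(232 - 1852\right) = 1460 \left(-1620\right) = -2365200$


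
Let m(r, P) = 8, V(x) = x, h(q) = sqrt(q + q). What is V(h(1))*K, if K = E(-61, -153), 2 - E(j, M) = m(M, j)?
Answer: -6*sqrt(2) ≈ -8.4853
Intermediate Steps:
h(q) = sqrt(2)*sqrt(q) (h(q) = sqrt(2*q) = sqrt(2)*sqrt(q))
E(j, M) = -6 (E(j, M) = 2 - 1*8 = 2 - 8 = -6)
K = -6
V(h(1))*K = (sqrt(2)*sqrt(1))*(-6) = (sqrt(2)*1)*(-6) = sqrt(2)*(-6) = -6*sqrt(2)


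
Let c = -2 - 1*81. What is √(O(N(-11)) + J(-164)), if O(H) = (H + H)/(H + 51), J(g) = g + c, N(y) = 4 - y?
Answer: 2*I*√7458/11 ≈ 15.702*I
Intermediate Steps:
c = -83 (c = -2 - 81 = -83)
J(g) = -83 + g (J(g) = g - 83 = -83 + g)
O(H) = 2*H/(51 + H) (O(H) = (2*H)/(51 + H) = 2*H/(51 + H))
√(O(N(-11)) + J(-164)) = √(2*(4 - 1*(-11))/(51 + (4 - 1*(-11))) + (-83 - 164)) = √(2*(4 + 11)/(51 + (4 + 11)) - 247) = √(2*15/(51 + 15) - 247) = √(2*15/66 - 247) = √(2*15*(1/66) - 247) = √(5/11 - 247) = √(-2712/11) = 2*I*√7458/11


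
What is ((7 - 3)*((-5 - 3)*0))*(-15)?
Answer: 0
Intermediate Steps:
((7 - 3)*((-5 - 3)*0))*(-15) = (4*(-8*0))*(-15) = (4*0)*(-15) = 0*(-15) = 0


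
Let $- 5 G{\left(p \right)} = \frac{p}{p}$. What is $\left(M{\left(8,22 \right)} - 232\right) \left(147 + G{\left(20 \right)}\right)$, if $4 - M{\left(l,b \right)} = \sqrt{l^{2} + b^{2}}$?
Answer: $- \frac{167352}{5} - \frac{1468 \sqrt{137}}{5} \approx -36907.0$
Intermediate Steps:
$G{\left(p \right)} = - \frac{1}{5}$ ($G{\left(p \right)} = - \frac{p \frac{1}{p}}{5} = \left(- \frac{1}{5}\right) 1 = - \frac{1}{5}$)
$M{\left(l,b \right)} = 4 - \sqrt{b^{2} + l^{2}}$ ($M{\left(l,b \right)} = 4 - \sqrt{l^{2} + b^{2}} = 4 - \sqrt{b^{2} + l^{2}}$)
$\left(M{\left(8,22 \right)} - 232\right) \left(147 + G{\left(20 \right)}\right) = \left(\left(4 - \sqrt{22^{2} + 8^{2}}\right) - 232\right) \left(147 - \frac{1}{5}\right) = \left(\left(4 - \sqrt{484 + 64}\right) - 232\right) \frac{734}{5} = \left(\left(4 - \sqrt{548}\right) - 232\right) \frac{734}{5} = \left(\left(4 - 2 \sqrt{137}\right) - 232\right) \frac{734}{5} = \left(-228 - 2 \sqrt{137}\right) \frac{734}{5} = - \frac{167352}{5} - \frac{1468 \sqrt{137}}{5}$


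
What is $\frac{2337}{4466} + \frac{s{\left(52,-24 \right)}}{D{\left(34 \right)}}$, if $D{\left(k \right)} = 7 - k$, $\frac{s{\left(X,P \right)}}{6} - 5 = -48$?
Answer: $\frac{405109}{40194} \approx 10.079$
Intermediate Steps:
$s{\left(X,P \right)} = -258$ ($s{\left(X,P \right)} = 30 + 6 \left(-48\right) = 30 - 288 = -258$)
$\frac{2337}{4466} + \frac{s{\left(52,-24 \right)}}{D{\left(34 \right)}} = \frac{2337}{4466} - \frac{258}{7 - 34} = 2337 \cdot \frac{1}{4466} - \frac{258}{7 - 34} = \frac{2337}{4466} - \frac{258}{-27} = \frac{2337}{4466} - - \frac{86}{9} = \frac{2337}{4466} + \frac{86}{9} = \frac{405109}{40194}$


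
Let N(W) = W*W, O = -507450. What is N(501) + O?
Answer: -256449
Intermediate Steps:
N(W) = W**2
N(501) + O = 501**2 - 507450 = 251001 - 507450 = -256449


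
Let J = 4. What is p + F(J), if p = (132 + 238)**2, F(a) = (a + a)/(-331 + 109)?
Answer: 15195896/111 ≈ 1.3690e+5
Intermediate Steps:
F(a) = -a/111 (F(a) = (2*a)/(-222) = (2*a)*(-1/222) = -a/111)
p = 136900 (p = 370**2 = 136900)
p + F(J) = 136900 - 1/111*4 = 136900 - 4/111 = 15195896/111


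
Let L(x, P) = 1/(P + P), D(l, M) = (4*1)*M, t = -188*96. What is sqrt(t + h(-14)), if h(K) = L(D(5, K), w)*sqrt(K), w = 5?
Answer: sqrt(-1804800 + 10*I*sqrt(14))/10 ≈ 0.0013926 + 134.34*I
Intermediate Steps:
t = -18048
D(l, M) = 4*M
L(x, P) = 1/(2*P)
h(K) = sqrt(K)/10 (h(K) = ((1/2)/5)*sqrt(K) = ((1/2)*(1/5))*sqrt(K) = sqrt(K)/10)
sqrt(t + h(-14)) = sqrt(-18048 + sqrt(-14)/10) = sqrt(-18048 + (I*sqrt(14))/10) = sqrt(-18048 + I*sqrt(14)/10)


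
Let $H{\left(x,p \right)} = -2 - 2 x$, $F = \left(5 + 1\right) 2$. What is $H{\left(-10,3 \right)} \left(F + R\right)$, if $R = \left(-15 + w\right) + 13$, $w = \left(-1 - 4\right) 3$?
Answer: $-90$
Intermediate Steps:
$w = -15$ ($w = \left(-5\right) 3 = -15$)
$F = 12$ ($F = 6 \cdot 2 = 12$)
$R = -17$ ($R = \left(-15 - 15\right) + 13 = -30 + 13 = -17$)
$H{\left(-10,3 \right)} \left(F + R\right) = \left(-2 - -20\right) \left(12 - 17\right) = \left(-2 + 20\right) \left(-5\right) = 18 \left(-5\right) = -90$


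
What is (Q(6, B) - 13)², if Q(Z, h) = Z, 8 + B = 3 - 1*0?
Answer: 49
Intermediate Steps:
B = -5 (B = -8 + (3 - 1*0) = -8 + (3 + 0) = -8 + 3 = -5)
(Q(6, B) - 13)² = (6 - 13)² = (-7)² = 49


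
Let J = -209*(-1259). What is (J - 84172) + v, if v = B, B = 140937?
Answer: 319896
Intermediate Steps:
v = 140937
J = 263131
(J - 84172) + v = (263131 - 84172) + 140937 = 178959 + 140937 = 319896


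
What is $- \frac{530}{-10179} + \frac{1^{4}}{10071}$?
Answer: $\frac{198067}{3796767} \approx 0.052167$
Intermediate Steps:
$- \frac{530}{-10179} + \frac{1^{4}}{10071} = \left(-530\right) \left(- \frac{1}{10179}\right) + 1 \cdot \frac{1}{10071} = \frac{530}{10179} + \frac{1}{10071} = \frac{198067}{3796767}$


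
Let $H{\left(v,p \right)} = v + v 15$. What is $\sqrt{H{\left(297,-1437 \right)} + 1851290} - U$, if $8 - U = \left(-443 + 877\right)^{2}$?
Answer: $188348 + \sqrt{1856042} \approx 1.8971 \cdot 10^{5}$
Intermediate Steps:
$H{\left(v,p \right)} = 16 v$ ($H{\left(v,p \right)} = v + 15 v = 16 v$)
$U = -188348$ ($U = 8 - \left(-443 + 877\right)^{2} = 8 - 434^{2} = 8 - 188356 = -188348$)
$\sqrt{H{\left(297,-1437 \right)} + 1851290} - U = \sqrt{16 \cdot 297 + 1851290} - -188348 = \sqrt{4752 + 1851290} + 188348 = \sqrt{1856042} + 188348 = 188348 + \sqrt{1856042}$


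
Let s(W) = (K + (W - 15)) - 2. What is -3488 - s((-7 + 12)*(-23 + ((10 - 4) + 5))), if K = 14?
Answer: -3425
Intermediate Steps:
s(W) = -3 + W (s(W) = (14 + (W - 15)) - 2 = (14 + (-15 + W)) - 2 = (-1 + W) - 2 = -3 + W)
-3488 - s((-7 + 12)*(-23 + ((10 - 4) + 5))) = -3488 - (-3 + (-7 + 12)*(-23 + ((10 - 4) + 5))) = -3488 - (-3 + 5*(-23 + (6 + 5))) = -3488 - (-3 + 5*(-23 + 11)) = -3488 - (-3 + 5*(-12)) = -3488 - (-3 - 60) = -3488 - 1*(-63) = -3488 + 63 = -3425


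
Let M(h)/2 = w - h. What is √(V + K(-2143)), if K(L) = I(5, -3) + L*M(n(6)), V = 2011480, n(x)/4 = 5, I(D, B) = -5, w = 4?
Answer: √2080051 ≈ 1442.2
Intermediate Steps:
n(x) = 20 (n(x) = 4*5 = 20)
M(h) = 8 - 2*h (M(h) = 2*(4 - h) = 8 - 2*h)
K(L) = -5 - 32*L (K(L) = -5 + L*(8 - 2*20) = -5 + L*(8 - 40) = -5 + L*(-32) = -5 - 32*L)
√(V + K(-2143)) = √(2011480 + (-5 - 32*(-2143))) = √(2011480 + (-5 + 68576)) = √(2011480 + 68571) = √2080051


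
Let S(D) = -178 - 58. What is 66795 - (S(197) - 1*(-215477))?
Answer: -148446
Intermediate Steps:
S(D) = -236
66795 - (S(197) - 1*(-215477)) = 66795 - (-236 - 1*(-215477)) = 66795 - (-236 + 215477) = 66795 - 1*215241 = 66795 - 215241 = -148446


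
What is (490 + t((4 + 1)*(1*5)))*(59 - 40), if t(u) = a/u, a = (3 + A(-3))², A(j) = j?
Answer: 9310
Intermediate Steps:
a = 0 (a = (3 - 3)² = 0² = 0)
t(u) = 0 (t(u) = 0/u = 0)
(490 + t((4 + 1)*(1*5)))*(59 - 40) = (490 + 0)*(59 - 40) = 490*19 = 9310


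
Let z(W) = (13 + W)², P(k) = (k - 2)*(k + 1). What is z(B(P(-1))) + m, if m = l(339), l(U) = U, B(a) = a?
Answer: 508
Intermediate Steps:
P(k) = (1 + k)*(-2 + k) (P(k) = (-2 + k)*(1 + k) = (1 + k)*(-2 + k))
m = 339
z(B(P(-1))) + m = (13 + (-2 + (-1)² - 1*(-1)))² + 339 = (13 + (-2 + 1 + 1))² + 339 = (13 + 0)² + 339 = 13² + 339 = 169 + 339 = 508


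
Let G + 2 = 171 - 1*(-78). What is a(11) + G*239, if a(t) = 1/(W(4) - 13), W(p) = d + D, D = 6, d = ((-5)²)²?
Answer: 36482395/618 ≈ 59033.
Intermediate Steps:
d = 625 (d = 25² = 625)
W(p) = 631 (W(p) = 625 + 6 = 631)
G = 247 (G = -2 + (171 - 1*(-78)) = -2 + (171 + 78) = -2 + 249 = 247)
a(t) = 1/618 (a(t) = 1/(631 - 13) = 1/618)
a(11) + G*239 = 1/618 + 247*239 = 1/618 + 59033 = 36482395/618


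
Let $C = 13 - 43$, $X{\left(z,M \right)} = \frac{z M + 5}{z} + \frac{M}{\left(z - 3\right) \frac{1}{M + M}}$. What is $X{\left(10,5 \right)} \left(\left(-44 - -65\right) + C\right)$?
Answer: $- \frac{1593}{14} \approx -113.79$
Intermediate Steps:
$X{\left(z,M \right)} = \frac{5 + M z}{z} + \frac{2 M^{2}}{-3 + z}$ ($X{\left(z,M \right)} = \frac{M z + 5}{z} + \frac{M}{\left(-3 + z\right) \frac{1}{2 M}} = \frac{5 + M z}{z} + \frac{M}{\left(-3 + z\right) \frac{1}{2 M}} = \frac{5 + M z}{z} + \frac{M}{\frac{1}{2} \frac{1}{M} \left(-3 + z\right)} = \frac{5 + M z}{z} + M \frac{2 M}{-3 + z} = \frac{5 + M z}{z} + \frac{2 M^{2}}{-3 + z}$)
$C = -30$
$X{\left(10,5 \right)} \left(\left(-44 - -65\right) + C\right) = \frac{-15 + 5 \cdot 10 + 5 \cdot 10^{2} - 15 \cdot 10 + 2 \cdot 10 \cdot 5^{2}}{10 \left(-3 + 10\right)} \left(\left(-44 - -65\right) - 30\right) = \frac{-15 + 50 + 5 \cdot 100 - 150 + 2 \cdot 10 \cdot 25}{10 \cdot 7} \left(\left(-44 + 65\right) - 30\right) = \frac{1}{10} \cdot \frac{1}{7} \left(-15 + 50 + 500 - 150 + 500\right) \left(21 - 30\right) = \frac{1}{10} \cdot \frac{1}{7} \cdot 885 \left(-9\right) = \frac{177}{14} \left(-9\right) = - \frac{1593}{14}$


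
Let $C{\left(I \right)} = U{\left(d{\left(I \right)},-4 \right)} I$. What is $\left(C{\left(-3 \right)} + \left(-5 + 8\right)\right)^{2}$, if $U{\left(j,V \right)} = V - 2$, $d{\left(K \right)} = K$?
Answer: $441$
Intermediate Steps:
$U{\left(j,V \right)} = -2 + V$
$C{\left(I \right)} = - 6 I$ ($C{\left(I \right)} = \left(-2 - 4\right) I = - 6 I$)
$\left(C{\left(-3 \right)} + \left(-5 + 8\right)\right)^{2} = \left(\left(-6\right) \left(-3\right) + \left(-5 + 8\right)\right)^{2} = \left(18 + 3\right)^{2} = 21^{2} = 441$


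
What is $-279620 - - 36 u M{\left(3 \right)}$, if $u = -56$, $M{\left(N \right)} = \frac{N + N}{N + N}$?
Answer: $-281636$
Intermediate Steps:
$M{\left(N \right)} = 1$ ($M{\left(N \right)} = \frac{2 N}{2 N} = 2 N \frac{1}{2 N} = 1$)
$-279620 - - 36 u M{\left(3 \right)} = -279620 - \left(-36\right) \left(-56\right) 1 = -279620 - 2016 \cdot 1 = -279620 - 2016 = -281636$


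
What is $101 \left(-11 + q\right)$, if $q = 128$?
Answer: $11817$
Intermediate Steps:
$101 \left(-11 + q\right) = 101 \left(-11 + 128\right) = 101 \cdot 117 = 11817$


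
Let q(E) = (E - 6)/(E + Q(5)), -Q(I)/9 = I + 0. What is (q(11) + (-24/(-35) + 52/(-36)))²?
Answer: 94109401/114704100 ≈ 0.82045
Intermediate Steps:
Q(I) = -9*I (Q(I) = -9*(I + 0) = -9*I)
q(E) = (-6 + E)/(-45 + E) (q(E) = (E - 6)/(E - 9*5) = (-6 + E)/(E - 45) = (-6 + E)/(-45 + E))
(q(11) + (-24/(-35) + 52/(-36)))² = ((-6 + 11)/(-45 + 11) + (-24/(-35) + 52/(-36)))² = (5/(-34) + (-24*(-1/35) + 52*(-1/36)))² = (-1/34*5 + (24/35 - 13/9))² = (-5/34 - 239/315)² = (-9701/10710)² = 94109401/114704100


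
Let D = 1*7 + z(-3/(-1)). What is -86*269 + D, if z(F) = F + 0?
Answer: -23124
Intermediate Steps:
z(F) = F
D = 10 (D = 1*7 - 3/(-1) = 7 - 3*(-1) = 7 + 3 = 10)
-86*269 + D = -86*269 + 10 = -23134 + 10 = -23124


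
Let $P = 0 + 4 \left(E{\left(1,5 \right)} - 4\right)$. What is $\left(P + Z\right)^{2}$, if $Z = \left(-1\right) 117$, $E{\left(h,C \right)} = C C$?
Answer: $1089$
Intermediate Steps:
$E{\left(h,C \right)} = C^{2}$
$Z = -117$
$P = 84$ ($P = 0 + 4 \left(5^{2} - 4\right) = 0 + 4 \left(25 - 4\right) = 0 + 4 \cdot 21 = 0 + 84 = 84$)
$\left(P + Z\right)^{2} = \left(84 - 117\right)^{2} = \left(-33\right)^{2} = 1089$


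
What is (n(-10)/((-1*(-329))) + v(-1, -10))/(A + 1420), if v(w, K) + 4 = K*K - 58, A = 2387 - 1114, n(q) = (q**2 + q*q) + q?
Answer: 12692/885997 ≈ 0.014325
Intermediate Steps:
n(q) = q + 2*q**2 (n(q) = (q**2 + q**2) + q = 2*q**2 + q = q + 2*q**2)
A = 1273
v(w, K) = -62 + K**2 (v(w, K) = -4 + (K*K - 58) = -4 + (K**2 - 58) = -4 + (-58 + K**2) = -62 + K**2)
(n(-10)/((-1*(-329))) + v(-1, -10))/(A + 1420) = ((-10*(1 + 2*(-10)))/((-1*(-329))) + (-62 + (-10)**2))/(1273 + 1420) = (-10*(1 - 20)/329 + (-62 + 100))/2693 = (-10*(-19)*(1/329) + 38)*(1/2693) = (190*(1/329) + 38)*(1/2693) = (190/329 + 38)*(1/2693) = (12692/329)*(1/2693) = 12692/885997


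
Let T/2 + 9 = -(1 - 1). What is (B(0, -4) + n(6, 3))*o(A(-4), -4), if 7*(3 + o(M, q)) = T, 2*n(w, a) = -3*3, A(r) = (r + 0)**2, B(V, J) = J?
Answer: 663/14 ≈ 47.357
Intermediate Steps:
A(r) = r**2
n(w, a) = -9/2 (n(w, a) = (-3*3)/2 = (1/2)*(-9) = -9/2)
T = -18 (T = -18 + 2*(-(1 - 1)) = -18 + 2*(-1*0) = -18 + 2*0 = -18 + 0 = -18)
o(M, q) = -39/7 (o(M, q) = -3 + (1/7)*(-18) = -3 - 18/7 = -39/7)
(B(0, -4) + n(6, 3))*o(A(-4), -4) = (-4 - 9/2)*(-39/7) = -17/2*(-39/7) = 663/14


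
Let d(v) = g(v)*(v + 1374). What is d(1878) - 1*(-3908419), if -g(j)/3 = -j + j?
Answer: 3908419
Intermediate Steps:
g(j) = 0 (g(j) = -3*(-j + j) = -3*0 = 0)
d(v) = 0 (d(v) = 0*(v + 1374) = 0*(1374 + v) = 0)
d(1878) - 1*(-3908419) = 0 - 1*(-3908419) = 0 + 3908419 = 3908419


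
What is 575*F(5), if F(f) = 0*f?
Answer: 0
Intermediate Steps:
F(f) = 0
575*F(5) = 575*0 = 0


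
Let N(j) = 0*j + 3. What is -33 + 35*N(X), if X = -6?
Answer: 72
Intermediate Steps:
N(j) = 3 (N(j) = 0 + 3 = 3)
-33 + 35*N(X) = -33 + 35*3 = -33 + 105 = 72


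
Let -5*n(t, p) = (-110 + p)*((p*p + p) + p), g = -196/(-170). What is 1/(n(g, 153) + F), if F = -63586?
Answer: -1/267535 ≈ -3.7378e-6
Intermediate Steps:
g = 98/85 (g = -196*(-1/170) = 98/85 ≈ 1.1529)
n(t, p) = -(-110 + p)*(p² + 2*p)/5 (n(t, p) = -(-110 + p)*((p*p + p) + p)/5 = -(-110 + p)*((p² + p) + p)/5 = -(-110 + p)*((p + p²) + p)/5 = -(-110 + p)*(p² + 2*p)/5)
1/(n(g, 153) + F) = 1/((⅕)*153*(220 - 1*153² + 108*153) - 63586) = 1/((⅕)*153*(220 - 1*23409 + 16524) - 63586) = 1/((⅕)*153*(220 - 23409 + 16524) - 63586) = 1/((⅕)*153*(-6665) - 63586) = 1/(-203949 - 63586) = 1/(-267535) = -1/267535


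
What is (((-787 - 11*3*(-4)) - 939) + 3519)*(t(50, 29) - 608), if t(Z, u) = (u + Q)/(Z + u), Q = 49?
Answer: -92311450/79 ≈ -1.1685e+6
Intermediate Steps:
t(Z, u) = (49 + u)/(Z + u) (t(Z, u) = (u + 49)/(Z + u) = (49 + u)/(Z + u))
(((-787 - 11*3*(-4)) - 939) + 3519)*(t(50, 29) - 608) = (((-787 - 11*3*(-4)) - 939) + 3519)*((49 + 29)/(50 + 29) - 608) = (((-787 - 33*(-4)) - 939) + 3519)*(78/79 - 608) = (((-787 + 132) - 939) + 3519)*((1/79)*78 - 608) = ((-655 - 939) + 3519)*(78/79 - 608) = (-1594 + 3519)*(-47954/79) = 1925*(-47954/79) = -92311450/79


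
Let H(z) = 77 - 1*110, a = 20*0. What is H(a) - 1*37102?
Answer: -37135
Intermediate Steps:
a = 0
H(z) = -33 (H(z) = 77 - 110 = -33)
H(a) - 1*37102 = -33 - 1*37102 = -33 - 37102 = -37135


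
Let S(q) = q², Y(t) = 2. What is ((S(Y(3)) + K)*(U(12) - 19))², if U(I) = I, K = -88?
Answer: 345744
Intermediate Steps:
((S(Y(3)) + K)*(U(12) - 19))² = ((2² - 88)*(12 - 19))² = ((4 - 88)*(-7))² = (-84*(-7))² = 588² = 345744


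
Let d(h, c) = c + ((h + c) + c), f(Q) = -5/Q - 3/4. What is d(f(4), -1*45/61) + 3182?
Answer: 193845/61 ≈ 3177.8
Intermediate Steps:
f(Q) = -¾ - 5/Q (f(Q) = -5/Q - 3*¼ = -5/Q - ¾ = -¾ - 5/Q)
d(h, c) = h + 3*c (d(h, c) = c + ((c + h) + c) = c + (h + 2*c) = h + 3*c)
d(f(4), -1*45/61) + 3182 = ((-¾ - 5/4) + 3*(-1*45/61)) + 3182 = ((-¾ - 5*¼) + 3*(-45*1/61)) + 3182 = ((-¾ - 5/4) + 3*(-45/61)) + 3182 = (-2 - 135/61) + 3182 = -257/61 + 3182 = 193845/61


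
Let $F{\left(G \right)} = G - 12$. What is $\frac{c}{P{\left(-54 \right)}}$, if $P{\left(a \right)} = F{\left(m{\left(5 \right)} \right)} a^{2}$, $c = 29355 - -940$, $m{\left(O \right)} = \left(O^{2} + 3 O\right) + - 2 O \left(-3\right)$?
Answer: $\frac{30295}{169128} \approx 0.17912$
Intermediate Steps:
$m{\left(O \right)} = O^{2} + 9 O$ ($m{\left(O \right)} = \left(O^{2} + 3 O\right) + 6 O = O^{2} + 9 O$)
$c = 30295$ ($c = 29355 + 940 = 30295$)
$F{\left(G \right)} = -12 + G$
$P{\left(a \right)} = 58 a^{2}$ ($P{\left(a \right)} = \left(-12 + 5 \left(9 + 5\right)\right) a^{2} = \left(-12 + 5 \cdot 14\right) a^{2} = \left(-12 + 70\right) a^{2} = 58 a^{2}$)
$\frac{c}{P{\left(-54 \right)}} = \frac{30295}{58 \left(-54\right)^{2}} = \frac{30295}{58 \cdot 2916} = \frac{30295}{169128}$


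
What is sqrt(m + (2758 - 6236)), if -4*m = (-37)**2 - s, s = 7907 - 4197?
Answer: I*sqrt(11571)/2 ≈ 53.784*I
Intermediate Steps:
s = 3710
m = 2341/4 (m = -((-37)**2 - 1*3710)/4 = -(1369 - 3710)/4 = -1/4*(-2341) = 2341/4 ≈ 585.25)
sqrt(m + (2758 - 6236)) = sqrt(2341/4 + (2758 - 6236)) = sqrt(2341/4 - 3478) = sqrt(-11571/4) = I*sqrt(11571)/2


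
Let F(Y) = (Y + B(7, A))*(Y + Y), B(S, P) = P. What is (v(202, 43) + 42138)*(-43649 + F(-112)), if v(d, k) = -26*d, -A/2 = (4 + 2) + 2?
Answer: -552441622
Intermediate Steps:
A = -16 (A = -2*((4 + 2) + 2) = -2*(6 + 2) = -2*8 = -16)
F(Y) = 2*Y*(-16 + Y) (F(Y) = (Y - 16)*(Y + Y) = (-16 + Y)*(2*Y) = 2*Y*(-16 + Y))
(v(202, 43) + 42138)*(-43649 + F(-112)) = (-26*202 + 42138)*(-43649 + 2*(-112)*(-16 - 112)) = (-5252 + 42138)*(-43649 + 2*(-112)*(-128)) = 36886*(-43649 + 28672) = 36886*(-14977) = -552441622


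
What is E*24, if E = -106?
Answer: -2544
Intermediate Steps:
E*24 = -106*24 = -2544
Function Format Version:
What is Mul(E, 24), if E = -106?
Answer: -2544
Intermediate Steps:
Mul(E, 24) = Mul(-106, 24) = -2544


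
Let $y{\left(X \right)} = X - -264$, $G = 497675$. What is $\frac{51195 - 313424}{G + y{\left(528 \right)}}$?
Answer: $- \frac{262229}{498467} \approx -0.52607$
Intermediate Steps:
$y{\left(X \right)} = 264 + X$ ($y{\left(X \right)} = X + 264 = 264 + X$)
$\frac{51195 - 313424}{G + y{\left(528 \right)}} = \frac{51195 - 313424}{497675 + \left(264 + 528\right)} = - \frac{262229}{497675 + 792} = - \frac{262229}{498467}$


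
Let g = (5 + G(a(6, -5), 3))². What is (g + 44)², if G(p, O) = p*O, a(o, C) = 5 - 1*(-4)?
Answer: 1140624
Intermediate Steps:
a(o, C) = 9 (a(o, C) = 5 + 4 = 9)
G(p, O) = O*p
g = 1024 (g = (5 + 3*9)² = (5 + 27)² = 32² = 1024)
(g + 44)² = (1024 + 44)² = 1068² = 1140624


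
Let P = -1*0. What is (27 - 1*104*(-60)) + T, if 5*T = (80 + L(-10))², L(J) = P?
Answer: 7547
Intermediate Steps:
P = 0
L(J) = 0
T = 1280 (T = (80 + 0)²/5 = (⅕)*80² = (⅕)*6400 = 1280)
(27 - 1*104*(-60)) + T = (27 - 1*104*(-60)) + 1280 = (27 - 104*(-60)) + 1280 = (27 + 6240) + 1280 = 6267 + 1280 = 7547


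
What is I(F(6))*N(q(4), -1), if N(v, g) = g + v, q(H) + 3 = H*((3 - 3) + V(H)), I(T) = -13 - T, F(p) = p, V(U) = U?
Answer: -228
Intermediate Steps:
q(H) = -3 + H² (q(H) = -3 + H*((3 - 3) + H) = -3 + H*(0 + H) = -3 + H*H = -3 + H²)
I(F(6))*N(q(4), -1) = (-13 - 1*6)*(-1 + (-3 + 4²)) = (-13 - 6)*(-1 + (-3 + 16)) = -19*(-1 + 13) = -19*12 = -228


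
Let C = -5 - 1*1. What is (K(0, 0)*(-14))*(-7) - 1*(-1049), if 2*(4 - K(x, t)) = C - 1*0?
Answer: 1735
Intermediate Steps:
C = -6 (C = -5 - 1 = -6)
K(x, t) = 7 (K(x, t) = 4 - (-6 - 1*0)/2 = 4 - (-6 + 0)/2 = 4 - ½*(-6) = 4 + 3 = 7)
(K(0, 0)*(-14))*(-7) - 1*(-1049) = (7*(-14))*(-7) - 1*(-1049) = -98*(-7) + 1049 = 686 + 1049 = 1735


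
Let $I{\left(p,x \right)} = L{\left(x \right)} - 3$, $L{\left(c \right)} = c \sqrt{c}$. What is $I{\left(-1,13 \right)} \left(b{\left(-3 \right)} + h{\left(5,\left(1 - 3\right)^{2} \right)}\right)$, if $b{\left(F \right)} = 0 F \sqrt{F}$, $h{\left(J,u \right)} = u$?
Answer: $-12 + 52 \sqrt{13} \approx 175.49$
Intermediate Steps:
$L{\left(c \right)} = c^{\frac{3}{2}}$
$I{\left(p,x \right)} = -3 + x^{\frac{3}{2}}$ ($I{\left(p,x \right)} = x^{\frac{3}{2}} - 3 = -3 + x^{\frac{3}{2}}$)
$b{\left(F \right)} = 0$ ($b{\left(F \right)} = 0 \sqrt{F} = 0$)
$I{\left(-1,13 \right)} \left(b{\left(-3 \right)} + h{\left(5,\left(1 - 3\right)^{2} \right)}\right) = \left(-3 + 13^{\frac{3}{2}}\right) \left(0 + \left(1 - 3\right)^{2}\right) = \left(-3 + 13 \sqrt{13}\right) \left(0 + \left(-2\right)^{2}\right) = \left(-3 + 13 \sqrt{13}\right) \left(0 + 4\right) = \left(-3 + 13 \sqrt{13}\right) 4 = -12 + 52 \sqrt{13}$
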